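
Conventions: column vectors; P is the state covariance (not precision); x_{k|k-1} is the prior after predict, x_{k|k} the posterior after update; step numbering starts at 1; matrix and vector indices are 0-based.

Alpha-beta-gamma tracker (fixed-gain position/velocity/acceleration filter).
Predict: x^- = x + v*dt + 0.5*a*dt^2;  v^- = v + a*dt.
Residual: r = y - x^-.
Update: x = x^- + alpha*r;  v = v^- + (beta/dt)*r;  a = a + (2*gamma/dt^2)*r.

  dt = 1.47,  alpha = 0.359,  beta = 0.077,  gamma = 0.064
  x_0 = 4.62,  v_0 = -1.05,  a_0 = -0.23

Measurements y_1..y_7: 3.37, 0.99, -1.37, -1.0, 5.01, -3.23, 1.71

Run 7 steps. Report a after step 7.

step 1: x_pred=2.8280  r=0.5420  x^+=3.0226  v^+=-1.3597  a^+=-0.1979
step 2: x_pred=0.8100  r=0.1800  x^+=0.8746  v^+=-1.6412  a^+=-0.1872
step 3: x_pred=-1.7402  r=0.3702  x^+=-1.6073  v^+=-1.8970  a^+=-0.1653
step 4: x_pred=-4.5745  r=3.5745  x^+=-3.2913  v^+=-1.9528  a^+=0.0464
step 5: x_pred=-6.1117  r=11.1217  x^+=-2.1190  v^+=-1.3020  a^+=0.7052
step 6: x_pred=-3.2709  r=0.0409  x^+=-3.2562  v^+=-0.2631  a^+=0.7076
step 7: x_pred=-2.8785  r=4.5885  x^+=-1.2312  v^+=1.0175  a^+=0.9794

a_post = 0.9794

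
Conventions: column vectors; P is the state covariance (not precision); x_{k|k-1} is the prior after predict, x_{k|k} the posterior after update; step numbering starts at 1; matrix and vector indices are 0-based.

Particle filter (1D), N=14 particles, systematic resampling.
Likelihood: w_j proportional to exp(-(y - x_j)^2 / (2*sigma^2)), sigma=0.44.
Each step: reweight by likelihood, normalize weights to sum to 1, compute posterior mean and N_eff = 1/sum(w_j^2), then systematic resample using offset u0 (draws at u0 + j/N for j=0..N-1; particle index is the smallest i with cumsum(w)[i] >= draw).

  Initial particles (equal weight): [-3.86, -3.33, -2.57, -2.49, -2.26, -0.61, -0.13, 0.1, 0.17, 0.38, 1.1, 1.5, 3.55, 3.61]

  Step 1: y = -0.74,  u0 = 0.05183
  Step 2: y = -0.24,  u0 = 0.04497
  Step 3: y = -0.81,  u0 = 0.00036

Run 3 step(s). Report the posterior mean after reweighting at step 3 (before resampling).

step 1: w=[0.0000, 0.0000, 0.0001, 0.0002, 0.0015, 0.5761, 0.2302, 0.0973, 0.0709, 0.0236, 0.0001, 0.0000, 0.0000, 0.0000]  mean=-0.3548  Neff=2.5005  idx=[5, 5, 5, 5, 5, 5, 5, 5, 6, 6, 6, 7, 8, 9]
step 2: w=[0.0683, 0.0683, 0.0683, 0.0683, 0.0683, 0.0683, 0.0683, 0.0683, 0.0942, 0.0942, 0.0942, 0.0721, 0.0630, 0.0360]  mean=-0.3383  Neff=13.4420  idx=[0, 1, 2, 3, 4, 5, 6, 7, 8, 9, 10, 11, 12, 13]
step 3: w=[0.1080, 0.1080, 0.1080, 0.1080, 0.1080, 0.1080, 0.1080, 0.1080, 0.0363, 0.0363, 0.0363, 0.0141, 0.0100, 0.0031]  mean=-0.5369  Neff=10.2503  idx=[0, 0, 1, 1, 2, 3, 3, 4, 5, 5, 6, 7, 7, 9]

post_mean = -0.5369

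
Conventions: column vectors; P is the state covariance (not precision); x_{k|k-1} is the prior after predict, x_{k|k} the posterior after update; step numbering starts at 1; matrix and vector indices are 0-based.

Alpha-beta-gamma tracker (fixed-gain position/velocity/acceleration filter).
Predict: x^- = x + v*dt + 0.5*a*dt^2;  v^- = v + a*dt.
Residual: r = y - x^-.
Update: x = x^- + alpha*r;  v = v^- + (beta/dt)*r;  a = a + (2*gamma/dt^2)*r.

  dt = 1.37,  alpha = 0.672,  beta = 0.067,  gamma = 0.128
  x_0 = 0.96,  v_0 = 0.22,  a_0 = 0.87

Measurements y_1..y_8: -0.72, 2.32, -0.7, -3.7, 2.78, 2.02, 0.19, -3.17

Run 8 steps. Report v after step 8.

v_post = -3.1941

step 1: x_pred=2.0779  r=-2.7979  x^+=0.1977  v^+=1.2751  a^+=0.4884
step 2: x_pred=2.4029  r=-0.0829  x^+=2.3472  v^+=1.9401  a^+=0.4771
step 3: x_pred=5.4528  r=-6.1528  x^+=1.3181  v^+=2.2928  a^+=-0.3621
step 4: x_pred=4.1194  r=-7.8194  x^+=-1.1352  v^+=1.4143  a^+=-1.4287
step 5: x_pred=-0.5384  r=3.3184  x^+=1.6916  v^+=-0.3807  a^+=-0.9761
step 6: x_pred=0.2540  r=1.7660  x^+=1.4408  v^+=-1.6315  a^+=-0.7352
step 7: x_pred=-1.4844  r=1.6744  x^+=-0.3592  v^+=-2.5569  a^+=-0.5068
step 8: x_pred=-4.3377  r=1.1677  x^+=-3.5530  v^+=-3.1941  a^+=-0.3475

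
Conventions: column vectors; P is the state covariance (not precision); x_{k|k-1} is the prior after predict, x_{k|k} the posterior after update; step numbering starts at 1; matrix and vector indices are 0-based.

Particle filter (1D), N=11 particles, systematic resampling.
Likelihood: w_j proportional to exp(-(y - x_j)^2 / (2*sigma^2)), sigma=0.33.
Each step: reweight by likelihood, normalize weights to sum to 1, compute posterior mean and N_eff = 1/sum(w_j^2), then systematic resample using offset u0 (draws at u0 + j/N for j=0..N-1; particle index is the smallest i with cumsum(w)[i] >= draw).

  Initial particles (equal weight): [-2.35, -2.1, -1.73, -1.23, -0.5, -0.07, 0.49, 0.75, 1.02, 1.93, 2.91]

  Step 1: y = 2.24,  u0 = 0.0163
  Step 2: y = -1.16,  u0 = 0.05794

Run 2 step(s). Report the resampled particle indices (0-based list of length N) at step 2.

resampled_idx = [0, 1, 2, 3, 4, 5, 6, 6, 7, 8, 9]

step 1: w=[0.0000, 0.0000, 0.0000, 0.0000, 0.0000, 0.0000, 0.0000, 0.0000, 0.0014, 0.8336, 0.1650]  mean=2.0904  Neff=1.3849  idx=[9, 9, 9, 9, 9, 9, 9, 9, 9, 9, 10]
step 2: w=[0.1000, 0.1000, 0.1000, 0.1000, 0.1000, 0.1000, 0.1000, 0.1000, 0.1000, 0.1000, 0.0000]  mean=1.9300  Neff=10.0000  idx=[0, 1, 2, 3, 4, 5, 6, 6, 7, 8, 9]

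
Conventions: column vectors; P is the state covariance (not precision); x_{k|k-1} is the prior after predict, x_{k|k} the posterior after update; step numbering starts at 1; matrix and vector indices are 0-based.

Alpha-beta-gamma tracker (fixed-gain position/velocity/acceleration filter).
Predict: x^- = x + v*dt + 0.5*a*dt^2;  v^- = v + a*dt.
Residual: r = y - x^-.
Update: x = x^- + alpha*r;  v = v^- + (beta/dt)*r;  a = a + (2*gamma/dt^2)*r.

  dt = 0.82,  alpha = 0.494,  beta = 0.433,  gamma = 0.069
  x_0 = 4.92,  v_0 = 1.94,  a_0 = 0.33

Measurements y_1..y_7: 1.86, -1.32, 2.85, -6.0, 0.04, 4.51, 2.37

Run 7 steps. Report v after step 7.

step 1: x_pred=6.6217  r=-4.7617  x^+=4.2694  v^+=-0.3038  a^+=-0.6473
step 2: x_pred=3.8027  r=-5.1227  x^+=1.2721  v^+=-3.5396  a^+=-1.6986
step 3: x_pred=-2.2015  r=5.0515  x^+=0.2939  v^+=-2.2651  a^+=-0.6619
step 4: x_pred=-1.7859  r=-4.2141  x^+=-3.8677  v^+=-5.0330  a^+=-1.5268
step 5: x_pred=-8.5081  r=8.5481  x^+=-4.2853  v^+=-1.7712  a^+=0.2276
step 6: x_pred=-5.6612  r=10.1712  x^+=-0.6366  v^+=3.7863  a^+=2.3151
step 7: x_pred=3.2465  r=-0.8765  x^+=2.8135  v^+=5.2219  a^+=2.1352

v_post = 5.2219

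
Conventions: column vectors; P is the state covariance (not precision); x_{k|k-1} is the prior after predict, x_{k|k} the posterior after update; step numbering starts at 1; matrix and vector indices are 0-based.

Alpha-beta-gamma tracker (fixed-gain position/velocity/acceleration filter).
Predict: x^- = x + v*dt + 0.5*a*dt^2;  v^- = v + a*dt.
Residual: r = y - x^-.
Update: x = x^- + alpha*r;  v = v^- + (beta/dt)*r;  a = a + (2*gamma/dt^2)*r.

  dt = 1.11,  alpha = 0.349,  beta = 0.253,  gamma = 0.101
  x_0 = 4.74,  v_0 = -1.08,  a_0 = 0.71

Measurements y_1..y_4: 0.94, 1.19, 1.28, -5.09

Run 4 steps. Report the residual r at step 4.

resid = -5.3364

step 1: x_pred=3.9786  r=-3.0386  x^+=2.9181  v^+=-0.9845  a^+=0.2118
step 2: x_pred=1.9558  r=-0.7658  x^+=1.6886  v^+=-0.9239  a^+=0.0863
step 3: x_pred=0.7162  r=0.5638  x^+=0.9130  v^+=-0.6996  a^+=0.1787
step 4: x_pred=0.2464  r=-5.3364  x^+=-1.6160  v^+=-1.7176  a^+=-0.6962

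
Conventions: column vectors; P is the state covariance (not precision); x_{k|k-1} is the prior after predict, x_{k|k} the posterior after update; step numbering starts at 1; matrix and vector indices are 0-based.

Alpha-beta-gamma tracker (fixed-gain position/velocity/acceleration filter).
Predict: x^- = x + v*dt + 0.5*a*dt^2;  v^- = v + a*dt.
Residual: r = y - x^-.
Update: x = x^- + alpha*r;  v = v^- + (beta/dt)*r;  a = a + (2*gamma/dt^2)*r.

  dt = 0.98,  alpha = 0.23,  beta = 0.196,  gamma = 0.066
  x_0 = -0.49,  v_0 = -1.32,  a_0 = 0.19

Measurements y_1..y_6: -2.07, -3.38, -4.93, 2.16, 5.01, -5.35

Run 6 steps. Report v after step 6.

v_post = 3.3526

step 1: x_pred=-1.6924  r=-0.3776  x^+=-1.7792  v^+=-1.2093  a^+=0.1381
step 2: x_pred=-2.8980  r=-0.4820  x^+=-3.0089  v^+=-1.1704  a^+=0.0719
step 3: x_pred=-4.1214  r=-0.8086  x^+=-4.3074  v^+=-1.2617  a^+=-0.0393
step 4: x_pred=-5.5627  r=7.7227  x^+=-3.7865  v^+=0.2443  a^+=1.0221
step 5: x_pred=-3.0562  r=8.0662  x^+=-1.2010  v^+=2.8593  a^+=2.1308
step 6: x_pred=2.6243  r=-7.9743  x^+=0.7902  v^+=3.3526  a^+=1.0348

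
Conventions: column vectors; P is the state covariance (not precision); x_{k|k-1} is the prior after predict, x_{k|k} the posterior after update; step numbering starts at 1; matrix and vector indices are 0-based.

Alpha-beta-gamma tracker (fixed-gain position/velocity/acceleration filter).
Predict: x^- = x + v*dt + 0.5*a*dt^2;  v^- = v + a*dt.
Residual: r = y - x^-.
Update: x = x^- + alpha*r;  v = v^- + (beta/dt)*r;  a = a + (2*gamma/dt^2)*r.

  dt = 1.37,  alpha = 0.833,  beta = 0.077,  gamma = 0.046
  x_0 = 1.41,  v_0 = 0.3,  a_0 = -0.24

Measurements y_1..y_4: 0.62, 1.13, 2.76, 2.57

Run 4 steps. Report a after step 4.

step 1: x_pred=1.5958  r=-0.9758  x^+=0.7830  v^+=-0.0836  a^+=-0.2878
step 2: x_pred=0.3982  r=0.7318  x^+=1.0078  v^+=-0.4368  a^+=-0.2520
step 3: x_pred=0.1729  r=2.5871  x^+=2.3279  v^+=-0.6366  a^+=-0.1251
step 4: x_pred=1.3383  r=1.2317  x^+=2.3643  v^+=-0.7388  a^+=-0.0648

a_post = -0.0648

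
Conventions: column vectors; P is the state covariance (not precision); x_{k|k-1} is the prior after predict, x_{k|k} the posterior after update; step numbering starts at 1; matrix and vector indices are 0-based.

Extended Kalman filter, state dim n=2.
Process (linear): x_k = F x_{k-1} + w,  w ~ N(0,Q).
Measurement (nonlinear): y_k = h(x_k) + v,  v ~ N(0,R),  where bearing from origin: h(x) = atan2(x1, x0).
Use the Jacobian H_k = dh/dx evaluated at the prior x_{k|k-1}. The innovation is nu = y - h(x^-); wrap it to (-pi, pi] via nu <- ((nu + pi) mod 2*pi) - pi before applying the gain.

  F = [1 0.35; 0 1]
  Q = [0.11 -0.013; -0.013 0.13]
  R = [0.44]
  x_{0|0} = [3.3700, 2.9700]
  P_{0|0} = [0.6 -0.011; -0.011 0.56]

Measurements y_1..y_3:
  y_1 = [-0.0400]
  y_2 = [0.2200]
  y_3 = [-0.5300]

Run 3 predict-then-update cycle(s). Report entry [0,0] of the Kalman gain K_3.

K[0,0] = -0.0029

step 1: x^-=[4.4095, 2.9700]  P^-=[0.7709 0.1720; 0.1720 0.6900]  H_jac=[-0.1051 0.1560]  S=[0.4597]  K=[-0.1178; 0.1949]  nu=[-0.6327]  x^+=[4.4841, 2.8467]  P^+=[0.7645 0.1826; 0.1826 0.6725]
step 2: x^-=[5.4804, 2.8467]  P^-=[1.0847 0.4049; 0.4049 0.8025]  H_jac=[-0.0746 0.1437]  S=[0.4539]  K=[-0.0502; 0.1875]  nu=[-0.2591]  x^+=[5.4934, 2.7981]  P^+=[1.0835 0.4092; 0.4092 0.7866]
step 3: x^-=[6.4728, 2.7981]  P^-=[1.5764 0.6715; 0.6715 0.9166]  H_jac=[-0.0563 0.1302]  S=[0.4507]  K=[-0.0029; 0.1809]  nu=[-0.9380]  x^+=[6.4754, 2.6285]  P^+=[1.5764 0.6718; 0.6718 0.9018]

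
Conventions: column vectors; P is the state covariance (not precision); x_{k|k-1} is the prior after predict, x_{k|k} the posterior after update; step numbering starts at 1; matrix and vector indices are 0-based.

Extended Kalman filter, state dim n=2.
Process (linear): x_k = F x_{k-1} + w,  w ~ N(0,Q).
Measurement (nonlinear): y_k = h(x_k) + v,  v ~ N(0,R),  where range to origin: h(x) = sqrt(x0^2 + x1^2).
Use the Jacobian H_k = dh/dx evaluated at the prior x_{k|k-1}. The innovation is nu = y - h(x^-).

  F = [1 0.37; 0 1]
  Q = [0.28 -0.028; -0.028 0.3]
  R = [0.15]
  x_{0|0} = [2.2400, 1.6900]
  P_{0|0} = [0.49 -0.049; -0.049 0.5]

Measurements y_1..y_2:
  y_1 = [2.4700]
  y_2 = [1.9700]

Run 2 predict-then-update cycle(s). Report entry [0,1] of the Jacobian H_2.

H_jac[0,1] = 0.4250

step 1: x^-=[2.8653, 1.6900]  P^-=[0.8022 0.1080; 0.1080 0.8000]  H_jac=[0.8613 0.5080]  S=[1.0461]  K=[0.7129; 0.4774]  nu=[-0.8566]  x^+=[2.2546, 1.2811]  P^+=[0.2705 -0.2481; -0.2481 0.5616]
step 2: x^-=[2.7286, 1.2811]  P^-=[0.4438 -0.0683; -0.0683 0.8616]  H_jac=[0.9052 0.4250]  S=[0.6167]  K=[0.6043; 0.4935]  nu=[-1.0444]  x^+=[2.0975, 0.7657]  P^+=[0.2186 -0.2522; -0.2522 0.7114]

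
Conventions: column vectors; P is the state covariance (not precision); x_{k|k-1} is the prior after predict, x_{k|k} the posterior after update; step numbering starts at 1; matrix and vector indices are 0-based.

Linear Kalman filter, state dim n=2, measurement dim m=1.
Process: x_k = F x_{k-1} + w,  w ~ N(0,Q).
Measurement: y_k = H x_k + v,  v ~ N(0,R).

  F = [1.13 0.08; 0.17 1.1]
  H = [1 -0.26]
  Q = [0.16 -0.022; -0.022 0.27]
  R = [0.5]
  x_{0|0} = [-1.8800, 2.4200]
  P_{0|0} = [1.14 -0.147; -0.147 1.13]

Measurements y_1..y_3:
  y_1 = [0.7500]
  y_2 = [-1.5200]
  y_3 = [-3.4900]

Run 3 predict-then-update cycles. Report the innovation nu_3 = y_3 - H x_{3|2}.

step 1: x^-=[-1.9308, 2.3424]  P^-=[1.5963 0.1117; 0.1117 1.6153]  S=[2.1474]  K=[0.7298; -0.1435]  nu=[3.2898]  x^+=[0.4702, 1.8702]  P^+=[0.4525 0.3367; 0.3367 1.5710]
step 2: x^-=[0.6810, 2.1371]  P^-=[0.8087 0.6263; 0.6263 2.3099]  S=[1.1392]  K=[0.5669; 0.0225]  nu=[-1.6453]  x^+=[-0.2518, 2.1000]  P^+=[0.4425 0.6117; 0.6117 2.3094]
step 3: x^-=[-0.1166, 2.2672]  P^-=[0.8504 1.0349; 1.0349 3.3059]  S=[1.0358]  K=[0.5613; 0.1693]  nu=[-2.7840]  x^+=[-1.6791, 1.7959]  P^+=[0.5241 0.9365; 0.9365 3.2762]

innov = [-2.7840]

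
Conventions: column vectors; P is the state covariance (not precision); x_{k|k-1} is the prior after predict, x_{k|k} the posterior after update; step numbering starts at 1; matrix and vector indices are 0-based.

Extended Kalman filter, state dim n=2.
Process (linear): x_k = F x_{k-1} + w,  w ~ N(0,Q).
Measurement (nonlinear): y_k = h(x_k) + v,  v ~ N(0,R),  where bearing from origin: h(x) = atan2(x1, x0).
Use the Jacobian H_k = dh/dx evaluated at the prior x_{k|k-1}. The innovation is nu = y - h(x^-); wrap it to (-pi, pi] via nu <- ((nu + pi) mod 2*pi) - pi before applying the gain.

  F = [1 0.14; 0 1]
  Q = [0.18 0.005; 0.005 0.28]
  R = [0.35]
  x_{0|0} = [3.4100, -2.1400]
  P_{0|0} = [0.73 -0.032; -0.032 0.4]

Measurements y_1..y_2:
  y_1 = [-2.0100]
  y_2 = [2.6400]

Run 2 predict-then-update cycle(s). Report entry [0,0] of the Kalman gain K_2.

K[0,0] = 0.5539

step 1: x^-=[3.1104, -2.1400]  P^-=[0.9089 0.0290; 0.0290 0.6800]  H_jac=[0.1501 0.2182]  S=[0.4048]  K=[0.3527; 0.3773]  nu=[-1.4074]  x^+=[2.6140, -2.6711]  P^+=[0.8585 -0.0249; -0.0249 0.6224]
step 2: x^-=[2.2400, -2.6711]  P^-=[1.0437 0.0673; 0.0673 0.9024]  H_jac=[0.2198 0.1843]  S=[0.4365]  K=[0.5539; 0.4149]  nu=[-2.7702]  x^+=[0.7055, -3.8204]  P^+=[0.9098 -0.0331; -0.0331 0.8272]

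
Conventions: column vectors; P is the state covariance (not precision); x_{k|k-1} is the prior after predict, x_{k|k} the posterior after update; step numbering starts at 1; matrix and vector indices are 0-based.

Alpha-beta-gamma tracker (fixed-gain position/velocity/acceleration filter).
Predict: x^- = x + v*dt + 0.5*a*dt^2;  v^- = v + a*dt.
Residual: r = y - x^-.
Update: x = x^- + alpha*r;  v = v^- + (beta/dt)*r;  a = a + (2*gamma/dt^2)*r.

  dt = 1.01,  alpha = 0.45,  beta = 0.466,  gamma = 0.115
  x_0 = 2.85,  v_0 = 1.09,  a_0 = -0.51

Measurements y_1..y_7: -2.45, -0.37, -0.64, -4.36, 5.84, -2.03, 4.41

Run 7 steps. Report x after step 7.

step 1: x_pred=3.6908  r=-6.1408  x^+=0.9274  v^+=-2.2584  a^+=-1.8945
step 2: x_pred=-2.3198  r=1.9498  x^+=-1.4424  v^+=-3.2722  a^+=-1.4549
step 3: x_pred=-5.4895  r=4.8495  x^+=-3.3072  v^+=-2.5042  a^+=-0.3615
step 4: x_pred=-6.0209  r=1.6609  x^+=-5.2735  v^+=-2.1031  a^+=0.0129
step 5: x_pred=-7.3910  r=13.2310  x^+=-1.4370  v^+=4.0146  a^+=2.9961
step 6: x_pred=4.1459  r=-6.1759  x^+=1.3667  v^+=4.1912  a^+=1.6036
step 7: x_pred=6.4178  r=-2.0078  x^+=5.5143  v^+=4.8845  a^+=1.1510

x_post = 5.5143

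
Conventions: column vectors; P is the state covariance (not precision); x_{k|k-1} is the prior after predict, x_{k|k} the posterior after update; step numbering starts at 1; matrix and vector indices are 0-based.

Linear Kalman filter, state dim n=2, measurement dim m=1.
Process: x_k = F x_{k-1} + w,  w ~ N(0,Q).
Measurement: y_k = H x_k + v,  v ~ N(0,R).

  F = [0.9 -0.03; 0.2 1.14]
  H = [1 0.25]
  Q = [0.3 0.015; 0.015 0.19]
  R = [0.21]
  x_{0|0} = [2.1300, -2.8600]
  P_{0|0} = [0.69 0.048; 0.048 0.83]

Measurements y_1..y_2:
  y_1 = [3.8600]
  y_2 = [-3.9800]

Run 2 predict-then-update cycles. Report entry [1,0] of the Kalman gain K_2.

K[1,0] = 0.2956

step 1: x^-=[2.0028, -2.8344]  P^-=[0.8571 0.1598; 0.1598 1.3182]  S=[1.2293]  K=[0.7297; 0.3980]  nu=[2.5658]  x^+=[3.8750, -1.8131]  P^+=[0.2025 -0.1973; -0.1973 1.1234]
step 2: x^-=[3.5419, -1.2920]  P^-=[0.4757 -0.1882; -0.1882 1.5681]  S=[0.6896]  K=[0.6216; 0.2956]  nu=[-7.1989]  x^+=[-0.9329, -3.4200]  P^+=[0.2093 -0.3149; -0.3149 1.5079]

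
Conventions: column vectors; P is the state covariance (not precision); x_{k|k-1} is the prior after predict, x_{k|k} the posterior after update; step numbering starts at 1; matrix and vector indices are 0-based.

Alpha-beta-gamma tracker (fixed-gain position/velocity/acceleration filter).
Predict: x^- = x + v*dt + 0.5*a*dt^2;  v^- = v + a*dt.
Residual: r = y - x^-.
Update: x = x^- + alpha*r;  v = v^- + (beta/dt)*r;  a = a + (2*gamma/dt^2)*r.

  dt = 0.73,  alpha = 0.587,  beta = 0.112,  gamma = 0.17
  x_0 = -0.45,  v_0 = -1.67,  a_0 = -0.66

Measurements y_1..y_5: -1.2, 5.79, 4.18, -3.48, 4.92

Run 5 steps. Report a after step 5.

a_post = -1.1726

step 1: x_pred=-1.8450  r=0.6450  x^+=-1.4664  v^+=-2.0528  a^+=-0.2485
step 2: x_pred=-3.0312  r=8.8212  x^+=2.1469  v^+=-0.8809  a^+=5.3796
step 3: x_pred=2.9372  r=1.2428  x^+=3.6667  v^+=3.2369  a^+=6.1725
step 4: x_pred=7.6743  r=-11.1543  x^+=1.1267  v^+=6.0314  a^+=-0.9442
step 5: x_pred=5.2781  r=-0.3581  x^+=5.0679  v^+=5.2873  a^+=-1.1726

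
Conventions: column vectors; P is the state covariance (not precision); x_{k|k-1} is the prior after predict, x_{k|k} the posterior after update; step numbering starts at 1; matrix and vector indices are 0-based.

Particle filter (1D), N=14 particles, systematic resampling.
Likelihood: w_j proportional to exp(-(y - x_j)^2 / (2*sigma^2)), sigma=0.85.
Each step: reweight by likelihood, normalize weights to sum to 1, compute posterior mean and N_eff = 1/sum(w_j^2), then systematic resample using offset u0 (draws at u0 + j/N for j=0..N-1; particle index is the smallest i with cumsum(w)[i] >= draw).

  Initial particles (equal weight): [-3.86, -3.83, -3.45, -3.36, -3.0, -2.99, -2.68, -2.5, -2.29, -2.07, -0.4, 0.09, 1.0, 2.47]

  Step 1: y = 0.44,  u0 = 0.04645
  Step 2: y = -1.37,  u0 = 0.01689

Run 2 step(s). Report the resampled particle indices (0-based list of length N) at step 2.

step 1: w=[0.0000, 0.0000, 0.0000, 0.0000, 0.0001, 0.0001, 0.0005, 0.0010, 0.0024, 0.0053, 0.2538, 0.3800, 0.3329, 0.0239]  mean=0.3034  Neff=3.1230  idx=[10, 10, 10, 10, 11, 11, 11, 11, 11, 12, 12, 12, 12, 12]
step 2: w=[0.1565, 0.1565, 0.1565, 0.1565, 0.0686, 0.0686, 0.0686, 0.0686, 0.0686, 0.0062, 0.0062, 0.0062, 0.0062, 0.0062]  mean=-0.1887  Neff=8.2158  idx=[0, 0, 1, 1, 1, 2, 2, 3, 3, 4, 5, 6, 7, 8]

resampled_idx = [0, 0, 1, 1, 1, 2, 2, 3, 3, 4, 5, 6, 7, 8]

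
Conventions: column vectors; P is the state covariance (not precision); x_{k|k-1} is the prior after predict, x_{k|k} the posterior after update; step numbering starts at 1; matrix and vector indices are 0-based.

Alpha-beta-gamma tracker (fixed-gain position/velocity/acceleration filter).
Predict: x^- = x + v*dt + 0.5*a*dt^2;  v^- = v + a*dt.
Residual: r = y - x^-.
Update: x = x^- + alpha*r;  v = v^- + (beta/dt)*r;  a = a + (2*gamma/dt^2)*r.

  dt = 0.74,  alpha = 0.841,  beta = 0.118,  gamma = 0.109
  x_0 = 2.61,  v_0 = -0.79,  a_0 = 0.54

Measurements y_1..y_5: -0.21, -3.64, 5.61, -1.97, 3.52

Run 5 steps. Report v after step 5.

step 1: x_pred=2.1733  r=-2.3833  x^+=0.1689  v^+=-0.7704  a^+=-0.4088
step 2: x_pred=-0.5131  r=-3.1269  x^+=-3.1428  v^+=-1.5715  a^+=-1.6536
step 3: x_pred=-4.7585  r=10.3685  x^+=3.9614  v^+=-1.1418  a^+=2.4741
step 4: x_pred=3.7939  r=-5.7639  x^+=-1.0535  v^+=-0.2301  a^+=0.1795
step 5: x_pred=-1.1747  r=4.6947  x^+=2.7735  v^+=0.6514  a^+=2.0485

v_post = 0.6514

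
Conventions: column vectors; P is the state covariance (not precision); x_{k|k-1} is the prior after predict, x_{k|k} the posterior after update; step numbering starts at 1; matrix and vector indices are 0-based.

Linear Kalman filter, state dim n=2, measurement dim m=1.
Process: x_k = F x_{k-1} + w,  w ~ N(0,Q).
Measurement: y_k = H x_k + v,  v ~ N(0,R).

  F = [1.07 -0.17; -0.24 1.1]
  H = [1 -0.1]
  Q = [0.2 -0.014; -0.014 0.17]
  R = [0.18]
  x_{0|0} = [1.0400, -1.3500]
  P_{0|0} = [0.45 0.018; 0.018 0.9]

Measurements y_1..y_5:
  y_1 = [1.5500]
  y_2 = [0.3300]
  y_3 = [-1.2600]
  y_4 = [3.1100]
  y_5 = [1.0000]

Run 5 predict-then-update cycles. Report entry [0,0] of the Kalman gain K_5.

step 1: x^-=[1.3423, -1.7346]  P^-=[0.7347 -0.2759; -0.2759 1.2754]  S=[0.9826]  K=[0.7758; -0.4106]  nu=[0.0342]  x^+=[1.3689, -1.7487]  P^+=[0.1433 0.0371; 0.0371 1.1097]
step 2: x^-=[1.7620, -2.2521]  P^-=[0.3827 -0.2132; -0.2132 1.5015]  S=[0.6204]  K=[0.6513; -0.5857]  nu=[-1.6572]  x^+=[0.6827, -1.2814]  P^+=[0.1196 0.0234; 0.0234 1.2887]
step 3: x^-=[0.9483, -1.5734]  P^-=[0.3656 -0.2571; -0.2571 1.7238]  S=[0.6143]  K=[0.6371; -0.6992]  nu=[-2.3657]  x^+=[-0.5587, 0.0807]  P^+=[0.1163 0.0165; 0.0165 1.4235]
step 4: x^-=[-0.6116, 0.2229]  P^-=[0.3683 -0.2900; -0.2900 1.8904]  S=[0.6252]  K=[0.6355; -0.7662]  nu=[3.7438]  x^+=[1.7676, -2.6456]  P^+=[0.1158 0.0144; 0.0144 1.5234]
step 5: x^-=[2.3411, -3.3343]  P^-=[0.3714 -0.3110; -0.3110 2.0123]  S=[0.6337]  K=[0.6351; -0.8084]  nu=[-1.6745]  x^+=[1.2775, -1.9807]  P^+=[0.1158 0.0143; 0.0143 1.5982]

K[0,0] = 0.6351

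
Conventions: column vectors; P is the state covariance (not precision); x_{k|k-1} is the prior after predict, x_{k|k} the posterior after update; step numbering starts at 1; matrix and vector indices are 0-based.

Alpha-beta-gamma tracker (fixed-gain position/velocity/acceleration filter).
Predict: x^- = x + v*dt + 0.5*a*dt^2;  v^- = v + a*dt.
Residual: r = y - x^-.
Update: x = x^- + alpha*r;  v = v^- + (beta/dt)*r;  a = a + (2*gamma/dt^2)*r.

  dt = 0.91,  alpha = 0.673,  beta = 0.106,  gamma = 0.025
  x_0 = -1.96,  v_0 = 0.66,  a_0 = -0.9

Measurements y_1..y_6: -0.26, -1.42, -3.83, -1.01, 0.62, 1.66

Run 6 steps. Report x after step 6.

x_post = 0.1125

step 1: x_pred=-1.7320  r=1.4720  x^+=-0.7414  v^+=0.0125  a^+=-0.8111
step 2: x_pred=-1.0659  r=-0.3541  x^+=-1.3042  v^+=-0.7669  a^+=-0.8325
step 3: x_pred=-2.3468  r=-1.4832  x^+=-3.3450  v^+=-1.6972  a^+=-0.9221
step 4: x_pred=-5.2713  r=4.2613  x^+=-2.4034  v^+=-2.0400  a^+=-0.6648
step 5: x_pred=-4.5350  r=5.1550  x^+=-1.0657  v^+=-2.0444  a^+=-0.3535
step 6: x_pred=-3.0725  r=4.7325  x^+=0.1125  v^+=-1.8149  a^+=-0.0678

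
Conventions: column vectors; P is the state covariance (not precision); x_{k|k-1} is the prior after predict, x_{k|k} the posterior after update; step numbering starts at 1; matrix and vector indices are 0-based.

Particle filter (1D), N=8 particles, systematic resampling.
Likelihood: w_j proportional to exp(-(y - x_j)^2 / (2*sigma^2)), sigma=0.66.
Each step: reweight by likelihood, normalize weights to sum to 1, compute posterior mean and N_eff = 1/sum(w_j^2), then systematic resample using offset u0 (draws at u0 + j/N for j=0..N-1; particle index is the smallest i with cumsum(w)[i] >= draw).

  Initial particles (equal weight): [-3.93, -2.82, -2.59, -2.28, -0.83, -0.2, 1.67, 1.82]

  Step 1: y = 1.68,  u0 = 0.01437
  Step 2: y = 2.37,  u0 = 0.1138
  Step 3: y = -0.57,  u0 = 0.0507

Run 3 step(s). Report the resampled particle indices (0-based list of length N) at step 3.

step 1: w=[0.0000, 0.0000, 0.0000, 0.0000, 0.0004, 0.0087, 0.5010, 0.4899]  mean=1.7264  Neff=2.0361  idx=[6, 6, 6, 6, 7, 7, 7, 7]
step 2: w=[0.1116, 0.1116, 0.1116, 0.1116, 0.1384, 0.1384, 0.1384, 0.1384]  mean=1.7530  Neff=7.9091  idx=[1, 2, 3, 4, 5, 6, 7, 7]
step 3: w=[0.1904, 0.1904, 0.1904, 0.0858, 0.0858, 0.0858, 0.0858, 0.0858]  mean=1.7343  Neff=6.8724  idx=[0, 0, 1, 2, 2, 4, 5, 7]

resampled_idx = [0, 0, 1, 2, 2, 4, 5, 7]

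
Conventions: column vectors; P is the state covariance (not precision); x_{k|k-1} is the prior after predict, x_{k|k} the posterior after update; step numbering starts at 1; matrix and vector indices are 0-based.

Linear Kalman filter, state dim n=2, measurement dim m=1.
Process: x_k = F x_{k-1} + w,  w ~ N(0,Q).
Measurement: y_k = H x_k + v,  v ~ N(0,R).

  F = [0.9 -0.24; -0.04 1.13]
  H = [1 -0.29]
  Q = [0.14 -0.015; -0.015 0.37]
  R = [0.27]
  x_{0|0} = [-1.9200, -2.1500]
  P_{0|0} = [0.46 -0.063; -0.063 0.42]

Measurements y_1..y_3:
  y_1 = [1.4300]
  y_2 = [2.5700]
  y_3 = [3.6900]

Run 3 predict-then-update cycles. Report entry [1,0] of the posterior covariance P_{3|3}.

step 1: x^-=[-1.2120, -2.3527]  P^-=[0.5640 -0.2101; -0.2101 0.9127]  S=[1.0326]  K=[0.6052; -0.4598]  nu=[1.9597]  x^+=[-0.0260, -3.2538]  P^+=[0.1858 0.0772; 0.0772 0.6944]
step 2: x^-=[0.7575, -3.6758]  P^-=[0.2971 -0.1307; -0.1307 1.2500]  S=[0.7481]  K=[0.4479; -0.6593]  nu=[0.7465]  x^+=[1.0919, -4.1680]  P^+=[0.1471 0.0902; 0.0902 0.9248]
step 3: x^-=[1.9830, -4.7535]  P^-=[0.2734 -0.1785; -0.1785 1.5429]  S=[0.7768]  K=[0.4187; -0.8059]  nu=[0.3285]  x^+=[2.1205, -5.0182]  P^+=[0.1373 0.0836; 0.0836 1.0385]

P_post[1,0] = 0.0836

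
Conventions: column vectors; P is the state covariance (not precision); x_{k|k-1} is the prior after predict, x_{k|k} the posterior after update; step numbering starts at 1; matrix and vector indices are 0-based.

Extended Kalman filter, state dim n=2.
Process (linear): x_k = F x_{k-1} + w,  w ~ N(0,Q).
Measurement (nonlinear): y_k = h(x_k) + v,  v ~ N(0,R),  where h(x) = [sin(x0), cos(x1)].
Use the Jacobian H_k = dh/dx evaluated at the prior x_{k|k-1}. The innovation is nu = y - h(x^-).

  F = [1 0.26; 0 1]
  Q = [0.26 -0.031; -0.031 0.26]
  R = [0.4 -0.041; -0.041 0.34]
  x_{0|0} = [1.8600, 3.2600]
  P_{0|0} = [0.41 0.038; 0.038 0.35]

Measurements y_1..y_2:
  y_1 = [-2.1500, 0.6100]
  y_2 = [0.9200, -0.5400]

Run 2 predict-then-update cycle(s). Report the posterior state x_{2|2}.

step 1: x^-=[2.7076, 3.2600]  P^-=[0.7134 0.0980; 0.0980 0.6100]  H_jac=[-0.9073 0.0000; 0.0000 0.1181]  S=[0.9873 -0.0515; -0.0515 0.3485]  K=[-0.6590 -0.0642; -0.0799 0.1950]  nu=[-2.5705, 1.6030]  x^+=[4.2986, 3.7779]  P^+=[0.2876 0.0440; 0.0440 0.5888]
step 2: x^-=[5.2809, 3.7779]  P^-=[0.6103 0.1661; 0.1661 0.8488]  H_jac=[0.5384 0.0000; 0.0000 0.5942]  S=[0.5769 0.0121; 0.0121 0.6397]  K=[0.5665 0.1436; 0.1385 0.7858]  nu=[1.7627, 0.2643]  x^+=[6.3175, 4.2297]  P^+=[0.4100 0.0431; 0.0431 0.4401]

x_post = [6.3175, 4.2297]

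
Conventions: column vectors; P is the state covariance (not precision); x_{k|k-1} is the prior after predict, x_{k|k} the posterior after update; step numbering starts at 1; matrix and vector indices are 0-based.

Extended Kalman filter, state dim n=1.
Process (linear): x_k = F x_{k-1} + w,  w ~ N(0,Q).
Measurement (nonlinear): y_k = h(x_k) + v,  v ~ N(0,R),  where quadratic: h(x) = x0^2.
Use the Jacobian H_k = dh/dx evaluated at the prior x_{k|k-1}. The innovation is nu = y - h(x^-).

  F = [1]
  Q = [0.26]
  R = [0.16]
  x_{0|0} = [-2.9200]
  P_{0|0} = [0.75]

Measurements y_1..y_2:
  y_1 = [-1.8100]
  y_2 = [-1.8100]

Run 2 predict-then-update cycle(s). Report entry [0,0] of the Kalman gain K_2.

step 1: x^-=[-2.9200]  P^-=[1.0100]  H_jac=[-5.8400]  S=[34.6067]  K=[-0.1704]  nu=[-10.3364]  x^+=[-1.1583]  P^+=[0.0047]
step 2: x^-=[-1.1583]  P^-=[0.2647]  H_jac=[-2.3165]  S=[1.5803]  K=[-0.3880]  nu=[-3.1515]  x^+=[0.0645]  P^+=[0.0268]

K[0,0] = -0.3880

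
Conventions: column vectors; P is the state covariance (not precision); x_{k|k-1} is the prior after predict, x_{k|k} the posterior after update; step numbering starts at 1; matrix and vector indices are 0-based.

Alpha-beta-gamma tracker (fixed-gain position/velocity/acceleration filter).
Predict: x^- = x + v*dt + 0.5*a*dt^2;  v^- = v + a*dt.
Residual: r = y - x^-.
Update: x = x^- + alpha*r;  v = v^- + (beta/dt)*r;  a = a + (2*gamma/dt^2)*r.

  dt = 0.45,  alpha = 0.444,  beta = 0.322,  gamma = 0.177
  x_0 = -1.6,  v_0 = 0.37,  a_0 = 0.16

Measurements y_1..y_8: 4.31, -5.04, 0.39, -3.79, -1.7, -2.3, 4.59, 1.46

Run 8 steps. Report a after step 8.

step 1: x_pred=-1.4173  r=5.7273  x^+=1.1256  v^+=4.5402  a^+=10.1722
step 2: x_pred=4.1986  r=-9.2386  x^+=0.0967  v^+=2.5069  a^+=-5.9783
step 3: x_pred=0.6195  r=-0.2295  x^+=0.5176  v^+=-0.3476  a^+=-6.3795
step 4: x_pred=-0.2847  r=-3.5053  x^+=-1.8411  v^+=-5.7266  a^+=-12.5073
step 5: x_pred=-5.6844  r=3.9844  x^+=-3.9153  v^+=-8.5038  a^+=-5.5420
step 6: x_pred=-8.3031  r=6.0031  x^+=-5.6377  v^+=-6.7021  a^+=4.9524
step 7: x_pred=-8.1523  r=12.7423  x^+=-2.4947  v^+=4.6443  a^+=27.2278
step 8: x_pred=2.3520  r=-0.8920  x^+=1.9560  v^+=16.2585  a^+=25.6683

a_post = 25.6683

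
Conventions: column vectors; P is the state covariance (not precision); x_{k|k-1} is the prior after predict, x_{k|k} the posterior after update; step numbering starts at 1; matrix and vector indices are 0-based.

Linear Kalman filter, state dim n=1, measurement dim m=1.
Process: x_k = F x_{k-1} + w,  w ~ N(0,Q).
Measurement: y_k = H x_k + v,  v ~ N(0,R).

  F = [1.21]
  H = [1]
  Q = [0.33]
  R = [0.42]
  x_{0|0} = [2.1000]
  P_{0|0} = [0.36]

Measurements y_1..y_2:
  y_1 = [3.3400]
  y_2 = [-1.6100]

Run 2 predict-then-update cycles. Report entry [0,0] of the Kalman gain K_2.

step 1: x^-=[2.5410]  P^-=[0.8571]  S=[1.2771]  K=[0.6711]  nu=[0.7990]  x^+=[3.0772]  P^+=[0.2819]
step 2: x^-=[3.7234]  P^-=[0.7427]  S=[1.1627]  K=[0.6388]  nu=[-5.3334]  x^+=[0.3166]  P^+=[0.2683]

K[0,0] = 0.6388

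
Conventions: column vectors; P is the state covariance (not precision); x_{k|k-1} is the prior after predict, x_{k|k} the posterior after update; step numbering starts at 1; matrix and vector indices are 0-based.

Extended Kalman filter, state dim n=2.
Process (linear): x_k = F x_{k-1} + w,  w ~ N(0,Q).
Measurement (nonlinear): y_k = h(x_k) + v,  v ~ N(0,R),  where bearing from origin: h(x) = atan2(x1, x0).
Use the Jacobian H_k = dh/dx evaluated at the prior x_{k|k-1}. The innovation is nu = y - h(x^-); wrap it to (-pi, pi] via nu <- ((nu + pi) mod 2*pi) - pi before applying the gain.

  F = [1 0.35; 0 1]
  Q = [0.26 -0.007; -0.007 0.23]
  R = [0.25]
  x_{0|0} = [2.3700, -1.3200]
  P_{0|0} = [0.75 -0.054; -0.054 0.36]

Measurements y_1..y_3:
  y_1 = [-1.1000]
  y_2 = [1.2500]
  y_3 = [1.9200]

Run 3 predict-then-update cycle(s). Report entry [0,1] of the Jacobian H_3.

H_jac[0,1] = 0.3290

step 1: x^-=[1.9080, -1.3200]  P^-=[1.0163 0.0650; 0.0650 0.5900]  H_jac=[0.2452 0.3545]  S=[0.3965]  K=[0.6866; 0.5676]  nu=[-0.4948]  x^+=[1.5683, -1.6008]  P^+=[0.8294 -0.0895; -0.0895 0.4623]
step 2: x^-=[1.0080, -1.6008]  P^-=[1.0833 0.0653; 0.0653 0.6923]  H_jac=[0.4473 0.2817]  S=[0.5381]  K=[0.9347; 0.4166]  nu=[2.2588]  x^+=[3.1193, -0.6598]  P^+=[0.6132 -0.1443; -0.1443 0.5989]
step 3: x^-=[2.8883, -0.6598]  P^-=[0.8456 0.0583; 0.0583 0.8289]  H_jac=[0.0752 0.3290]  S=[0.3474]  K=[0.2382; 0.7977]  nu=[2.1446]  x^+=[3.3992, 1.0509]  P^+=[0.8259 -0.0077; -0.0077 0.6078]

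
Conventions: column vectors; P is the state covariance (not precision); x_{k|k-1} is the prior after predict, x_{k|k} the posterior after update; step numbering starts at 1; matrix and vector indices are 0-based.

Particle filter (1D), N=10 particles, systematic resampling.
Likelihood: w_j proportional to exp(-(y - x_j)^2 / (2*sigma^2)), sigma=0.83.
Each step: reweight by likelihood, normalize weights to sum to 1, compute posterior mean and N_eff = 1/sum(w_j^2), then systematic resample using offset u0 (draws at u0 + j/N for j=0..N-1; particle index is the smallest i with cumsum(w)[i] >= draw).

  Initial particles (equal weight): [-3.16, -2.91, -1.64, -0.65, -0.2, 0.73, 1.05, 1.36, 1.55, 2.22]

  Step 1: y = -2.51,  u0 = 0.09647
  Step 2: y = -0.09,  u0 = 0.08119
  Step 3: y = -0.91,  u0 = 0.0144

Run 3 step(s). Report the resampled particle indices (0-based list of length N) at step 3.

resampled_idx = [0, 1, 2, 3, 4, 5, 6, 7, 8, 9]

step 1: w=[0.3191, 0.3861, 0.2503, 0.0352, 0.0090, 0.0002, 0.0000, 0.0000, 0.0000, 0.0000]  mean=-2.5669  Neff=3.1760  idx=[0, 0, 0, 1, 1, 1, 1, 2, 2, 4]
step 2: w=[0.0008, 0.0008, 0.0008, 0.0023, 0.0023, 0.0023, 0.0023, 0.1289, 0.1289, 0.7307]  mean=-0.6031  Neff=1.7633  idx=[7, 8, 9, 9, 9, 9, 9, 9, 9, 9]
step 3: w=[0.0983, 0.0983, 0.1004, 0.1004, 0.1004, 0.1004, 0.1004, 0.1004, 0.1004, 0.1004]  mean=-0.4832  Neff=9.9993  idx=[0, 1, 2, 3, 4, 5, 6, 7, 8, 9]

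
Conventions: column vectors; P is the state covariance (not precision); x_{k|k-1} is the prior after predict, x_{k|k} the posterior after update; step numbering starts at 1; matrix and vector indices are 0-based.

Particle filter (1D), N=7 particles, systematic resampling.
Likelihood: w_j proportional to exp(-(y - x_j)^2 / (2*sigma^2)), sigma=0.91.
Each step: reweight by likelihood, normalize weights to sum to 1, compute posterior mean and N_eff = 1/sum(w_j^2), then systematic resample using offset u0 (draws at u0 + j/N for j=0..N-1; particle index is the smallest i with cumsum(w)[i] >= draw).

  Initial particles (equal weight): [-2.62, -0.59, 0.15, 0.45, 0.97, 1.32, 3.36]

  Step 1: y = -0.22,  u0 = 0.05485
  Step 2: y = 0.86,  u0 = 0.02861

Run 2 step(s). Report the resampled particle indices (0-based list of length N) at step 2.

step 1: w=[0.0094, 0.2790, 0.2790, 0.2311, 0.1289, 0.0724, 0.0001]  mean=0.1777  Neff=4.3272  idx=[1, 1, 2, 2, 3, 3, 4]
step 2: w=[0.0581, 0.0581, 0.1525, 0.1525, 0.1868, 0.1868, 0.2052]  mean=0.3444  Neff=6.0545  idx=[0, 2, 3, 4, 4, 5, 6]

resampled_idx = [0, 2, 3, 4, 4, 5, 6]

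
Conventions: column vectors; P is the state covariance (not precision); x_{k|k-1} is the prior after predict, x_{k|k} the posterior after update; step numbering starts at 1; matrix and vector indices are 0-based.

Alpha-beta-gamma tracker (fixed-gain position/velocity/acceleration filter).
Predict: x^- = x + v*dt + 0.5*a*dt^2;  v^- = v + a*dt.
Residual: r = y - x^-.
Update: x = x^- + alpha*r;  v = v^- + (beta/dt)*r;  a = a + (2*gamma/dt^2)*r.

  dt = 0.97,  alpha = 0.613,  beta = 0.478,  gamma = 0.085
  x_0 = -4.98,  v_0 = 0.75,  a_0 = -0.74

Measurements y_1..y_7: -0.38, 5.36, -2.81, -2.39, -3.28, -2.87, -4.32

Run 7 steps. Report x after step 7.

step 1: x_pred=-4.6006  r=4.2206  x^+=-2.0134  v^+=2.1121  a^+=0.0226
step 2: x_pred=0.0459  r=5.3141  x^+=3.3035  v^+=4.7526  a^+=0.9827
step 3: x_pred=8.3758  r=-11.1858  x^+=1.5189  v^+=0.1937  a^+=-1.0383
step 4: x_pred=1.2183  r=-3.6083  x^+=-0.9936  v^+=-2.5916  a^+=-1.6903
step 5: x_pred=-4.3026  r=1.0226  x^+=-3.6758  v^+=-3.7272  a^+=-1.5055
step 6: x_pred=-7.9994  r=5.1294  x^+=-4.8551  v^+=-2.6599  a^+=-0.5787
step 7: x_pred=-7.7074  r=3.3874  x^+=-5.6309  v^+=-1.5520  a^+=0.0333

x_post = -5.6309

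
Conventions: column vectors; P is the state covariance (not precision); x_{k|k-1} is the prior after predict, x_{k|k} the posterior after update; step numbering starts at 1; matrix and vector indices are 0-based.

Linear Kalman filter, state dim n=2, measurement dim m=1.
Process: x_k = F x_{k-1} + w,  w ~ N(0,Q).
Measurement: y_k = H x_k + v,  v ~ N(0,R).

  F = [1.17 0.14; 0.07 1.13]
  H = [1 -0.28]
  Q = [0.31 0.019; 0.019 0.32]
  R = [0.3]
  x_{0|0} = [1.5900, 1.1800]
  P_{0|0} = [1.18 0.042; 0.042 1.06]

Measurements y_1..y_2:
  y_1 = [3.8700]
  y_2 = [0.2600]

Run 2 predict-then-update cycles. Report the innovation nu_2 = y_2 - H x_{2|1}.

step 1: x^-=[2.0255, 1.4447]  P^-=[1.9598 0.3393; 0.3393 1.6859]  S=[2.2020]  K=[0.8469; -0.0603]  nu=[2.2490]  x^+=[3.9301, 1.3091]  P^+=[0.3805 0.4517; 0.4517 1.6779]
step 2: x^-=[4.7815, 1.7544]  P^-=[1.0118 0.9173; 0.9173 2.5359]  S=[0.9969]  K=[0.7573; 0.2079]  nu=[-4.0303]  x^+=[1.7294, 0.9166]  P^+=[0.4401 0.7603; 0.7603 2.4928]

innov = [-4.0303]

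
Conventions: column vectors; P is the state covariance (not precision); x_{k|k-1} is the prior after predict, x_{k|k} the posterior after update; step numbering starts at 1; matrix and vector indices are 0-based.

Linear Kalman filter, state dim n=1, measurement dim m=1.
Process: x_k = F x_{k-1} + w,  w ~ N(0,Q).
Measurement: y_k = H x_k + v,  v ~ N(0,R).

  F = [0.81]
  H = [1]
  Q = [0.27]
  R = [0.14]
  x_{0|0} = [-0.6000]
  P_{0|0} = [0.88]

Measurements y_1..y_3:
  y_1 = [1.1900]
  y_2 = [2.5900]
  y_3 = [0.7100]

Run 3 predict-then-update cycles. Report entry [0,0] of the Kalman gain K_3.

step 1: x^-=[-0.4860]  P^-=[0.8474]  S=[0.9874]  K=[0.8582]  nu=[1.6760]  x^+=[0.9524]  P^+=[0.1201]
step 2: x^-=[0.7714]  P^-=[0.3488]  S=[0.4888]  K=[0.7136]  nu=[1.8186]  x^+=[2.0692]  P^+=[0.0999]
step 3: x^-=[1.6760]  P^-=[0.3355]  S=[0.4755]  K=[0.7056]  nu=[-0.9660]  x^+=[0.9944]  P^+=[0.0988]

K[0,0] = 0.7056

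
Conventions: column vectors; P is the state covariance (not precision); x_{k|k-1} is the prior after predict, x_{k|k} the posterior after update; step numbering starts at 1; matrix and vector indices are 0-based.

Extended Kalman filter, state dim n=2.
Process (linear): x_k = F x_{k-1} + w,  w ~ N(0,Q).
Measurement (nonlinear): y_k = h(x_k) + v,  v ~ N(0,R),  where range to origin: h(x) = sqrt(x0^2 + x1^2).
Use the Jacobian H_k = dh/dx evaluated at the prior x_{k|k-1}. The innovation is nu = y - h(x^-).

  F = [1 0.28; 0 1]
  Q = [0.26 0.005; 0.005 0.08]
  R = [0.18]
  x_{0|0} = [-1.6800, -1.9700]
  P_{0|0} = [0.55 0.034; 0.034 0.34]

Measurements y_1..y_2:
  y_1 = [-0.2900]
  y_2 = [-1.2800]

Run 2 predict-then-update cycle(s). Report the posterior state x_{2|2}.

step 1: x^-=[-2.2316, -1.9700]  P^-=[0.8557 0.1342; 0.1342 0.4200]  H_jac=[-0.7497 -0.6618]  S=[0.9780]  K=[-0.7467; -0.3871]  nu=[-3.2667]  x^+=[0.2077, -0.7056]  P^+=[0.3104 -0.1485; -0.1485 0.2735]
step 2: x^-=[0.0102, -0.7056]  P^-=[0.5087 -0.0669; -0.0669 0.3535]  H_jac=[0.0144 -0.9999]  S=[0.5354]  K=[0.1386; -0.6619]  nu=[-1.9856]  x^+=[-0.2651, 0.6087]  P^+=[0.4984 -0.0178; -0.0178 0.1189]

x_post = [-0.2651, 0.6087]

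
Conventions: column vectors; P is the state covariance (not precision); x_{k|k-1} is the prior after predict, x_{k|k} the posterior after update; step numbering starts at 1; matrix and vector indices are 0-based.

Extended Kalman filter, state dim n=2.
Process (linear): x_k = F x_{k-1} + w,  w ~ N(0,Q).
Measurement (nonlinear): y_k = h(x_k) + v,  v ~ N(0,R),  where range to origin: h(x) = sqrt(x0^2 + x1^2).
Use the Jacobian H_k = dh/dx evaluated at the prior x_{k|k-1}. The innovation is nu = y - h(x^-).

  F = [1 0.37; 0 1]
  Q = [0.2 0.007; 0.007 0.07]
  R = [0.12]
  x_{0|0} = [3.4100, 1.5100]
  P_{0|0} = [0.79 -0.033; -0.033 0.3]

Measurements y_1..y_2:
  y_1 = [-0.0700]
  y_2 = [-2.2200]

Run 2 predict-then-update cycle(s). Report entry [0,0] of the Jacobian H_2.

step 1: x^-=[3.9687, 1.5100]  P^-=[1.0067 0.0850; 0.0850 0.3700]  H_jac=[0.9346 0.3556]  S=[1.1026]  K=[0.8807; 0.1914]  nu=[-4.3163]  x^+=[0.1675, 0.6840]  P^+=[0.1514 -0.1008; -0.1008 0.3296]
step 2: x^-=[0.4205, 0.6840]  P^-=[0.3219 0.0281; 0.0281 0.3996]  H_jac=[0.5238 0.8519]  S=[0.5234]  K=[0.3679; 0.6785]  nu=[-3.0229]  x^+=[-0.6917, -1.3672]  P^+=[0.2511 -0.1025; -0.1025 0.1586]

H_jac[0,0] = 0.5238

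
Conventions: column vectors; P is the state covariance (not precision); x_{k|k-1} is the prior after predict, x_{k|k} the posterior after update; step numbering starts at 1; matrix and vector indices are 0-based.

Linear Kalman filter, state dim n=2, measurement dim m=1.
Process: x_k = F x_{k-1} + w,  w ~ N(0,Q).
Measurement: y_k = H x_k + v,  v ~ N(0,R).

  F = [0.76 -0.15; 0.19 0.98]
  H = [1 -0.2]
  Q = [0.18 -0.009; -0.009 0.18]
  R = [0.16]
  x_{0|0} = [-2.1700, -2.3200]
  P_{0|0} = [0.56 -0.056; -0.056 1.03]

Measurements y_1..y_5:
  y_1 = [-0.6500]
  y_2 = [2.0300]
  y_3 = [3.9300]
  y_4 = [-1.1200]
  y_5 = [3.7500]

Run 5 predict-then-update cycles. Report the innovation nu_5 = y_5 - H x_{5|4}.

innov = [3.1052]

step 1: x^-=[-1.3012, -2.6859]  P^-=[0.5394 -0.1197; -0.1197 1.1686]  S=[0.7940]  K=[0.7095; -0.4451]  nu=[0.1140]  x^+=[-1.2203, -2.7366]  P^+=[0.1397 0.1311; 0.1311 1.0113]
step 2: x^-=[-0.5169, -2.9138]  P^-=[0.2536 -0.0436; -0.0436 1.2051]  S=[0.4792]  K=[0.5473; -0.5939]  nu=[1.9642]  x^+=[0.5581, -4.0804]  P^+=[0.1100 0.1122; 0.1122 1.0361]
step 3: x^-=[1.0362, -3.8927]  P^-=[0.2413 -0.0651; -0.0651 1.2208]  S=[0.4761]  K=[0.5341; -0.6494]  nu=[2.1152]  x^+=[2.1659, -5.2664]  P^+=[0.1055 0.1001; 0.1001 1.0200]
step 4: x^-=[2.4361, -4.7495]  P^-=[0.2410 -0.0720; -0.0720 1.2006]  S=[0.4779]  K=[0.5346; -0.6532]  nu=[-4.5060]  x^+=[0.0274, -1.8063]  P^+=[0.1045 0.0948; 0.0948 0.9968]
step 5: x^-=[0.2918, -1.7650]  P^-=[0.2412 -0.0725; -0.0725 1.1764]  S=[0.4772]  K=[0.5357; -0.6449]  nu=[3.1052]  x^+=[1.9553, -3.7677]  P^+=[0.1042 0.0924; 0.0924 0.9779]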